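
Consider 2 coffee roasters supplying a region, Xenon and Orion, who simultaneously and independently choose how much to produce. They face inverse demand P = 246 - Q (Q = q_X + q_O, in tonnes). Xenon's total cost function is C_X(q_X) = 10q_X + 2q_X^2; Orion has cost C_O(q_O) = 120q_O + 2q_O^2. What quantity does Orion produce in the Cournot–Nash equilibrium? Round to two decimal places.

Xenon's profit: π_X = (246 - Q)q_X - (10q_X + 2q_X²). Setting ∂π_X/∂q_X = 0: 236 - 6q_X - (q_O) = 0.
Orion's first-order condition: 126 - 6q_O - (q_X) = 0.
So q_X = (236 - q_O)/6 and q_O = (126 - q_X)/6.
Substituting one into the other gives q_X = 258/7 and q_O = 104/7.

14.86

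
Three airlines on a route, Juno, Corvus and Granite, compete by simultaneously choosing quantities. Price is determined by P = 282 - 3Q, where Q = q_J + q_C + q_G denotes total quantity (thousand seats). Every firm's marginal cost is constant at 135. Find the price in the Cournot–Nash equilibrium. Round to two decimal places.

Each firm earns π_i = (282 - 3Q)q_i - 135q_i.
Setting ∂π_i/∂q_i = 0 with rivals' quantities fixed: 147 - 6q_i - 3·Σ_{j≠i} q_j = 0.
With identical firms every q_j equals q_i, so Σ_{j≠i} q_j = 2q_i and 147 = 12q_i, giving q_i = 49/4.
Total output Q = 147/4, so price P = 282 - 3·(147/4) = 687/4.

171.75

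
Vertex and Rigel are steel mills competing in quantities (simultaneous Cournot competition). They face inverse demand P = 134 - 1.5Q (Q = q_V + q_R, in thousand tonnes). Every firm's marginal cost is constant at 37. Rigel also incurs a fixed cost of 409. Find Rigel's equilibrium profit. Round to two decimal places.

Each firm earns π_i = (134 - 1.5Q)q_i - 37q_i.
First-order condition (treating rivals' output as given): 97 - 3q_i - (3/2)q_j = 0.
By symmetry each firm produces the same amount; substituting q_j = q_i yields q_i = 97/(9/2) = 194/9.
Price P = 134 - (3/2)·(388/9) = 208/3.
Rigel's profit: (208/3 - 37)·(194/9) - 409 = 287.9630.

287.96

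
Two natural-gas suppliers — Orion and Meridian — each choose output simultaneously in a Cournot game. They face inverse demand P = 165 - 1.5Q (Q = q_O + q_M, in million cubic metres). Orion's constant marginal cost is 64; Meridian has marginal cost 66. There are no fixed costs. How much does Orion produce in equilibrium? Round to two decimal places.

Orion's profit: π_O = (165 - 1.5Q)q_O - (64q_O). Setting ∂π_O/∂q_O = 0: 101 - 3q_O - (3/2)(q_M) = 0.
Meridian's profit: π_M = (165 - 1.5Q)q_M - (66q_M). Setting ∂π_M/∂q_M = 0: 99 - 3q_M - (3/2)(q_O) = 0.
So q_O = (101 - (3/2)q_M)/3 and q_M = (99 - (3/2)q_O)/3.
Solving the pair: q_O = 206/9, q_M = 194/9.

22.89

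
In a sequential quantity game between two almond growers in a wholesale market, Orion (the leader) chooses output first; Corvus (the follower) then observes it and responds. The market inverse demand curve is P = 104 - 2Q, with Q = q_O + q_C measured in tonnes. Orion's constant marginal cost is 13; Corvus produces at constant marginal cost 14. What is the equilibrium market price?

36

The follower Corvus best-responds to any q_O: π_C = (104 - 2Q)q_C - 14q_C.
Setting the follower's marginal profit to zero, 90 - 2q_O - 4q_C = 0, i.e. q_C = (90 - 2q_O)/4.
The leader anticipates this reaction. Substituting into P = 104 - 2Q gives P = 59 - q_O, so π_O = (59 - q_O)q_O - 13q_O.
Leader FOC: 46 - 2q_O = 0, so q_O = 23.
Then q_C = (90 - 2·23)/4 = 11.
Total output Q = 34, so price P = 104 - 2·34 = 36.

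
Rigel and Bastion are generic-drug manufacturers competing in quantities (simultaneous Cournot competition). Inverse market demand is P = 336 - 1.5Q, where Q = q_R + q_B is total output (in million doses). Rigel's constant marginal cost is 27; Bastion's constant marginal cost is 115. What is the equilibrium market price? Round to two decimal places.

159.33

Rigel's profit: π_R = (336 - 1.5Q)q_R - (27q_R). Setting ∂π_R/∂q_R = 0: 309 - 3q_R - (3/2)(q_B) = 0.
Bastion's first-order condition: 221 - 3q_B - (3/2)(q_R) = 0.
Best responses: q_R = (309 - (3/2)q_B)/3, q_B = (221 - (3/2)q_R)/3.
Substituting one into the other gives q_R = 794/9 and q_B = 266/9.
Total output Q = 1060/9, so price P = 336 - (3/2)·(1060/9) = 478/3.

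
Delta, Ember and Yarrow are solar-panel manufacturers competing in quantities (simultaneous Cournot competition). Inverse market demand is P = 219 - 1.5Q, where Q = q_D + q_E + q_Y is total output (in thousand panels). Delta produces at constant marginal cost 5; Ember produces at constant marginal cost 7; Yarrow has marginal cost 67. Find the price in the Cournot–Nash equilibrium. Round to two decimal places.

74.50

Delta's profit: π_D = (219 - 1.5Q)q_D - (5q_D). Setting ∂π_D/∂q_D = 0: 214 - 3q_D - (3/2)(q_E + q_Y) = 0.
Ember's first-order condition: 212 - 3q_E - (3/2)(q_D + q_Y) = 0.
Yarrow's profit: π_Y = (219 - 1.5Q)q_Y - (67q_Y). Setting ∂π_Y/∂q_Y = 0: 152 - 3q_Y - (3/2)(q_D + q_E) = 0.
Adding the 3 conditions: 578 − 3Q − 3Q = 0, i.e. Q = 289/3.
Back-substituting: q_D = (214 − 289/2)/(3/2) = 139/3, q_E = (212 − 289/2)/(3/2) = 45, q_Y = (152 − 289/2)/(3/2) = 5.
Total output Q = 289/3, so price P = 219 - (3/2)·(289/3) = 149/2.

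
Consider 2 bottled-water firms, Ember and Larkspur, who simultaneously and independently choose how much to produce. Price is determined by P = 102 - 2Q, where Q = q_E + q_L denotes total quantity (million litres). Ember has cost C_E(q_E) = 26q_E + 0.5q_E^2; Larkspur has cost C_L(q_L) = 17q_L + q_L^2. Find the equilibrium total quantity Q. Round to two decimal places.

21.50

Ember's profit: π_E = (102 - 2Q)q_E - (26q_E + (1/2)q_E²). Setting ∂π_E/∂q_E = 0: 76 - 5q_E - 2(q_L) = 0.
Larkspur's first-order condition: 85 - 6q_L - 2(q_E) = 0.
So q_E = (76 - 2q_L)/5 and q_L = (85 - 2q_E)/6.
Substituting one into the other gives q_E = 11 and q_L = 21/2.
Total output Q = 11 + 21/2 = 43/2.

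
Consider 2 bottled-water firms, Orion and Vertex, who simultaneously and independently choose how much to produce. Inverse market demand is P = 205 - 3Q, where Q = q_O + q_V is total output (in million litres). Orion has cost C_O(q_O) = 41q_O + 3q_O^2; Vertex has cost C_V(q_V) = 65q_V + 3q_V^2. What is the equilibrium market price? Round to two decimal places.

Orion's profit: π_O = (205 - 3Q)q_O - (41q_O + 3q_O²). Setting ∂π_O/∂q_O = 0: 164 - 12q_O - 3(q_V) = 0.
Vertex's first-order condition: 140 - 12q_V - 3(q_O) = 0.
Rearranging gives the reaction functions q_O = (164 - 3q_V)/12 and q_V = (140 - 3q_O)/12.
Solving the pair: q_O = 172/15, q_V = 44/5.
Total output Q = 304/15, so price P = 205 - 3·(304/15) = 721/5.

144.20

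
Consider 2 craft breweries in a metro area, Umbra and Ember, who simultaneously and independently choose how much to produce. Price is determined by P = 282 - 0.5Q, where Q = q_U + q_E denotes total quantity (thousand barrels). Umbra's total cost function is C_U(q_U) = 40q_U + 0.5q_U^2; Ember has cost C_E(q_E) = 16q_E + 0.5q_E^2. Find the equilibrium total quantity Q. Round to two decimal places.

203.20

Umbra's profit: π_U = (282 - 0.5Q)q_U - (40q_U + (1/2)q_U²). Setting ∂π_U/∂q_U = 0: 242 - 2q_U - (1/2)(q_E) = 0.
Ember's first-order condition: 266 - 2q_E - (1/2)(q_U) = 0.
So q_U = (242 - (1/2)q_E)/2 and q_E = (266 - (1/2)q_U)/2.
Substituting one into the other gives q_U = 468/5 and q_E = 548/5.
Total output Q = 468/5 + 548/5 = 1016/5.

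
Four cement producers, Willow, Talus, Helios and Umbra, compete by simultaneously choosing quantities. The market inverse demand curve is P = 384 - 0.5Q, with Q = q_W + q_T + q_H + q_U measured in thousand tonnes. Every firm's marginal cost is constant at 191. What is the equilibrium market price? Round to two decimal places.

Each firm earns π_i = (384 - 0.5Q)q_i - 191q_i.
First-order condition (treating rivals' output as given): 193 - q_i - (1/2)·Σ_{j≠i} q_j = 0.
With identical firms every q_j equals q_i, so Σ_{j≠i} q_j = 3q_i and 193 = (5/2)q_i, giving q_i = 386/5.
Total output Q = 1544/5, so price P = 384 - (1/2)·(1544/5) = 1148/5.

229.60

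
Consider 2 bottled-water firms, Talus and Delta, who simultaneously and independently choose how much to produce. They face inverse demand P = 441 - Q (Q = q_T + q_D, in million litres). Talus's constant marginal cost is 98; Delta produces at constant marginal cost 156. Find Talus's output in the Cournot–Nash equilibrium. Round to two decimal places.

133.67

Talus's profit: π_T = (441 - Q)q_T - (98q_T). Setting ∂π_T/∂q_T = 0: 343 - 2q_T - (q_D) = 0.
Delta's profit: π_D = (441 - Q)q_D - (156q_D). Setting ∂π_D/∂q_D = 0: 285 - 2q_D - (q_T) = 0.
Rearranging gives the reaction functions q_T = (343 - q_D)/2 and q_D = (285 - q_T)/2.
Solving the pair: q_T = 401/3, q_D = 227/3.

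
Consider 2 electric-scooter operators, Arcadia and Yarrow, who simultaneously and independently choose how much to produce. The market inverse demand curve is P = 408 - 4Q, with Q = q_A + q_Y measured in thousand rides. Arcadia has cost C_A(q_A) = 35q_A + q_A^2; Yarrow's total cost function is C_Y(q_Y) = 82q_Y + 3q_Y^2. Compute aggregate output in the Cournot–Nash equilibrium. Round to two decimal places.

Arcadia's profit: π_A = (408 - 4Q)q_A - (35q_A + q_A²). Setting ∂π_A/∂q_A = 0: 373 - 10q_A - 4(q_Y) = 0.
Yarrow's profit: π_Y = (408 - 4Q)q_Y - (82q_Y + 3q_Y²). Setting ∂π_Y/∂q_Y = 0: 326 - 14q_Y - 4(q_A) = 0.
So q_A = (373 - 4q_Y)/10 and q_Y = (326 - 4q_A)/14.
Solving the pair: q_A = 1959/62, q_Y = 442/31.
Total output Q = 1959/62 + 442/31 = 45.8548.

45.85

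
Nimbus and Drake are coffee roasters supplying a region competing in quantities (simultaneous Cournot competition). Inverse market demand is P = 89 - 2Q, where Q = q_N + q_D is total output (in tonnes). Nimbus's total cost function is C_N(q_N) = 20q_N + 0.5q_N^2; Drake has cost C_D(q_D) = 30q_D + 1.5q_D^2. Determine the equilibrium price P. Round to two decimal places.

55.32

Nimbus's profit: π_N = (89 - 2Q)q_N - (20q_N + (1/2)q_N²). Setting ∂π_N/∂q_N = 0: 69 - 5q_N - 2(q_D) = 0.
Drake's profit: π_D = (89 - 2Q)q_D - (30q_D + (3/2)q_D²). Setting ∂π_D/∂q_D = 0: 59 - 7q_D - 2(q_N) = 0.
So q_N = (69 - 2q_D)/5 and q_D = (59 - 2q_N)/7.
Substituting one into the other gives q_N = 365/31 and q_D = 157/31.
Total output Q = 522/31, so price P = 89 - 2·(522/31) = 1715/31.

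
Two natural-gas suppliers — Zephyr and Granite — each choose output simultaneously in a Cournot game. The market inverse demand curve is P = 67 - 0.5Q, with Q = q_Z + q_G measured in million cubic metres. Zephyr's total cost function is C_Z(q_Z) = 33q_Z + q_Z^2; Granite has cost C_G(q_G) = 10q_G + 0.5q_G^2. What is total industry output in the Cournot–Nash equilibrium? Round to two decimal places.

Zephyr's profit: π_Z = (67 - 0.5Q)q_Z - (33q_Z + q_Z²). Setting ∂π_Z/∂q_Z = 0: 34 - 3q_Z - (1/2)(q_G) = 0.
Granite's profit: π_G = (67 - 0.5Q)q_G - (10q_G + (1/2)q_G²). Setting ∂π_G/∂q_G = 0: 57 - 2q_G - (1/2)(q_Z) = 0.
Rearranging gives the reaction functions q_Z = (34 - (1/2)q_G)/3 and q_G = (57 - (1/2)q_Z)/2.
Solving the pair: q_Z = 158/23, q_G = 616/23.
Total output Q = 158/23 + 616/23 = 774/23.

33.65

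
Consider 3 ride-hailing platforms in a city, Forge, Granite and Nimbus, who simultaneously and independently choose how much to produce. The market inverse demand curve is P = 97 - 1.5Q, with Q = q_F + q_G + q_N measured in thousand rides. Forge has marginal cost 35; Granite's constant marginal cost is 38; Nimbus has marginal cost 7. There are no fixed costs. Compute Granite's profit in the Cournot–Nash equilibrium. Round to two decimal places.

26.04

Forge's profit: π_F = (97 - 1.5Q)q_F - (35q_F). Setting ∂π_F/∂q_F = 0: 62 - 3q_F - (3/2)(q_G + q_N) = 0.
Granite's profit: π_G = (97 - 1.5Q)q_G - (38q_G). Setting ∂π_G/∂q_G = 0: 59 - 3q_G - (3/2)(q_F + q_N) = 0.
Nimbus's first-order condition: 90 - 3q_N - (3/2)(q_F + q_G) = 0.
Summing all 3 equations gives 211 − 6Q = 0, hence Q = 211/6.
Back-substituting: q_F = (62 − 211/4)/(3/2) = 37/6, q_G = (59 − 211/4)/(3/2) = 25/6, q_N = (90 − 211/4)/(3/2) = 149/6.
Price P = 97 - (3/2)·(211/6) = 177/4.
Granite's profit: (177/4 - 38)·(25/6) = 625/24.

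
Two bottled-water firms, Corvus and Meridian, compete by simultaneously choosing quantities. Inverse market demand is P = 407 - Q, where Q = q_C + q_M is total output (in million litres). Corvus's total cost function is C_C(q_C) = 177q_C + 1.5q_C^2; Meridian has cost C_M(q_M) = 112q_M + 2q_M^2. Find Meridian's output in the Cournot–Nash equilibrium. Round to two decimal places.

Corvus's profit: π_C = (407 - Q)q_C - (177q_C + (3/2)q_C²). Setting ∂π_C/∂q_C = 0: 230 - 5q_C - (q_M) = 0.
Meridian's profit: π_M = (407 - Q)q_M - (112q_M + 2q_M²). Setting ∂π_M/∂q_M = 0: 295 - 6q_M - (q_C) = 0.
Rearranging gives the reaction functions q_C = (230 - q_M)/5 and q_M = (295 - q_C)/6.
Solving the pair: q_C = 1085/29, q_M = 1245/29.

42.93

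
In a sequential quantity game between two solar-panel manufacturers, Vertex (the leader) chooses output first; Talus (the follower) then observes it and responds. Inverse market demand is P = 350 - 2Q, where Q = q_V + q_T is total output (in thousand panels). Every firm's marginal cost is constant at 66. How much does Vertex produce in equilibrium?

Solve by backward induction. Given q_V, the follower Talus maximises π_T = (350 - 2q_V - 2q_T)q_T - 66q_T.
Follower FOC: 284 - 2q_V - 4q_T = 0, so q_T(q_V) = (284 - 2q_V)/4.
Vertex substitutes q_T(q_V) into its own profit: π_V = q_V(350 - 2q_V - (284 - 2q_V)/2) - 66q_V = (208 - q_V)q_V - 66q_V.
Leader FOC: 142 - 2q_V = 0, so q_V = 71.
Then q_T = (284 - 2·71)/4 = 71/2.

71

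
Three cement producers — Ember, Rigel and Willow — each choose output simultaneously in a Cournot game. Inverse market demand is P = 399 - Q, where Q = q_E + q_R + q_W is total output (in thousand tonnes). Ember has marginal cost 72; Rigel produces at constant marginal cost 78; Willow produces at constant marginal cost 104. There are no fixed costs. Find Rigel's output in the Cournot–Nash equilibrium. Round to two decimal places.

85.25

Ember's profit: π_E = (399 - Q)q_E - (72q_E). Setting ∂π_E/∂q_E = 0: 327 - 2q_E - (q_R + q_W) = 0.
Rigel's profit: π_R = (399 - Q)q_R - (78q_R). Setting ∂π_R/∂q_R = 0: 321 - 2q_R - (q_E + q_W) = 0.
Willow's profit: π_W = (399 - Q)q_W - (104q_W). Setting ∂π_W/∂q_W = 0: 295 - 2q_W - (q_E + q_R) = 0.
Summing all 3 equations gives 943 − 4Q = 0, hence Q = 943/4.
Back-substituting: q_E = (327 − 943/4) = 365/4, q_R = (321 − 943/4) = 341/4, q_W = (295 − 943/4) = 237/4.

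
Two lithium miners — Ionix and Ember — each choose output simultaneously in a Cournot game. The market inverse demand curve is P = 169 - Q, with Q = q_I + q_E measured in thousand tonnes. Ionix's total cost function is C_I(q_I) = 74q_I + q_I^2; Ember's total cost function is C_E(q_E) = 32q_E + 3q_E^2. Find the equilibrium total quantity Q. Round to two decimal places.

Ionix's profit: π_I = (169 - Q)q_I - (74q_I + q_I²). Setting ∂π_I/∂q_I = 0: 95 - 4q_I - (q_E) = 0.
Ember's first-order condition: 137 - 8q_E - (q_I) = 0.
Rearranging gives the reaction functions q_I = (95 - q_E)/4 and q_E = (137 - q_I)/8.
Substituting one into the other gives q_I = 623/31 and q_E = 453/31.
Total output Q = 623/31 + 453/31 = 1076/31.

34.71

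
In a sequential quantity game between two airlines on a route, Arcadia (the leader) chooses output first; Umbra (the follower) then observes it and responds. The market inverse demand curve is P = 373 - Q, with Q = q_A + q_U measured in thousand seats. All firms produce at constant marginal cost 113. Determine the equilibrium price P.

178

The follower Umbra best-responds to any q_A: π_U = (373 - Q)q_U - 113q_U.
Follower FOC: 260 - q_A - 2q_U = 0, so q_U(q_A) = (260 - q_A)/2.
Arcadia substitutes q_U(q_A) into its own profit: π_A = q_A(373 - q_A - (260 - q_A)/2) - 113q_A = (243 - (1/2)q_A)q_A - 113q_A.
The leader's first-order condition 130 - q_A = 0 yields q_A = 130.
Then q_U = (260 - 130)/2 = 65.
Total output Q = 195, so price P = 373 - 195 = 178.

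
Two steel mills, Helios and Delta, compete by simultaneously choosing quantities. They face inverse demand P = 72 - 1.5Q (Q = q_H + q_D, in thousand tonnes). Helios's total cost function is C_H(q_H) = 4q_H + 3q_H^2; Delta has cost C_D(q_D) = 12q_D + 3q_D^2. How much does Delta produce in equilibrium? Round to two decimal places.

5.56

Helios's profit: π_H = (72 - 1.5Q)q_H - (4q_H + 3q_H²). Setting ∂π_H/∂q_H = 0: 68 - 9q_H - (3/2)(q_D) = 0.
Delta's first-order condition: 60 - 9q_D - (3/2)(q_H) = 0.
Best responses: q_H = (68 - (3/2)q_D)/9, q_D = (60 - (3/2)q_H)/9.
Substituting one into the other gives q_H = 232/35 and q_D = 584/105.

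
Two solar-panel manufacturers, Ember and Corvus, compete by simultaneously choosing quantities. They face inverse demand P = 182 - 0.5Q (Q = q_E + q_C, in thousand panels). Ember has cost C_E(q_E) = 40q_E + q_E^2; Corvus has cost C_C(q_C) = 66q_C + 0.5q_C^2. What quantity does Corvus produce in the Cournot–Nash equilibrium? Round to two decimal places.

48.17

Ember's profit: π_E = (182 - 0.5Q)q_E - (40q_E + q_E²). Setting ∂π_E/∂q_E = 0: 142 - 3q_E - (1/2)(q_C) = 0.
Corvus's first-order condition: 116 - 2q_C - (1/2)(q_E) = 0.
So q_E = (142 - (1/2)q_C)/3 and q_C = (116 - (1/2)q_E)/2.
Substituting one into the other gives q_E = 904/23 and q_C = 1108/23.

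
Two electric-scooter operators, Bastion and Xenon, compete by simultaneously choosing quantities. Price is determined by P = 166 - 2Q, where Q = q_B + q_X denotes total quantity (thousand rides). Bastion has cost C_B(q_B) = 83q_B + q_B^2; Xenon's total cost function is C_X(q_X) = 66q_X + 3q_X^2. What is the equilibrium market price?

128

Bastion's profit: π_B = (166 - 2Q)q_B - (83q_B + q_B²). Setting ∂π_B/∂q_B = 0: 83 - 6q_B - 2(q_X) = 0.
Xenon's first-order condition: 100 - 10q_X - 2(q_B) = 0.
Best responses: q_B = (83 - 2q_X)/6, q_X = (100 - 2q_B)/10.
Substituting one into the other gives q_B = 45/4 and q_X = 31/4.
Total output Q = 19, so price P = 166 - 2·19 = 128.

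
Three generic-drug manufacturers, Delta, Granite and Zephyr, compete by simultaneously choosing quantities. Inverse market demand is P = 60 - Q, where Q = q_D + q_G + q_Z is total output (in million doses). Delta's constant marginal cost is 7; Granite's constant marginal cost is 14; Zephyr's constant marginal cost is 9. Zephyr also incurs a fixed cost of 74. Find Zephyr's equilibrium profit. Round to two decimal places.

Delta's profit: π_D = (60 - Q)q_D - (7q_D). Setting ∂π_D/∂q_D = 0: 53 - 2q_D - (q_G + q_Z) = 0.
Granite's first-order condition: 46 - 2q_G - (q_D + q_Z) = 0.
Zephyr's profit: π_Z = (60 - Q)q_Z - (9q_Z). Setting ∂π_Z/∂q_Z = 0: 51 - 2q_Z - (q_D + q_G) = 0.
Adding the 3 first-order conditions: 150 − 4Q = 0, so Q = 75/2.
Back-substituting: q_D = (53 − 75/2) = 31/2, q_G = (46 − 75/2) = 17/2, q_Z = (51 − 75/2) = 27/2.
Price P = 60 - 75/2 = 45/2.
Zephyr's profit: (45/2 - 9)·(27/2) - 74 = 433/4.

108.25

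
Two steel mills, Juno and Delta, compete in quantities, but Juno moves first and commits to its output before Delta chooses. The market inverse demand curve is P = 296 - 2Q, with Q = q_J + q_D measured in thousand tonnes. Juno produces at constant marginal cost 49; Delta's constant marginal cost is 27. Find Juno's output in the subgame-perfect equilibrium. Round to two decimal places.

Solve by backward induction. Given q_J, the follower Delta maximises π_D = (296 - 2q_J - 2q_D)q_D - 27q_D.
Setting the follower's marginal profit to zero, 269 - 2q_J - 4q_D = 0, i.e. q_D = (269 - 2q_J)/4.
Juno substitutes q_D(q_J) into its own profit: π_J = q_J(296 - 2q_J - (269 - 2q_J)/2) - 49q_J = (323/2 - q_J)q_J - 49q_J.
Maximising: ∂π_J/∂q_J = 225/2 - 2q_J = 0, giving q_J = 225/4.
Then q_D = (269 - 2·(225/4))/4 = 313/8.

56.25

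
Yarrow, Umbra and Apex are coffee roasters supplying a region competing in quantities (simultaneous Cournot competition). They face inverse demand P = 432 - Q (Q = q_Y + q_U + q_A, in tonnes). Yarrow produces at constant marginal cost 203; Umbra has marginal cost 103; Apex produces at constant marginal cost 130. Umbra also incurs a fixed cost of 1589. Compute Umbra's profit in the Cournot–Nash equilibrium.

11407

Yarrow's profit: π_Y = (432 - Q)q_Y - (203q_Y). Setting ∂π_Y/∂q_Y = 0: 229 - 2q_Y - (q_U + q_A) = 0.
Umbra's profit: π_U = (432 - Q)q_U - (103q_U). Setting ∂π_U/∂q_U = 0: 329 - 2q_U - (q_Y + q_A) = 0.
Apex's profit: π_A = (432 - Q)q_A - (130q_A). Setting ∂π_A/∂q_A = 0: 302 - 2q_A - (q_Y + q_U) = 0.
Summing all 3 equations gives 860 − 4Q = 0, hence Q = 215.
Back-substituting: q_Y = (229 − 215) = 14, q_U = (329 − 215) = 114, q_A = (302 − 215) = 87.
Price P = 432 - 215 = 217.
Umbra's profit: (217 - 103)·114 - 1589 = 11407.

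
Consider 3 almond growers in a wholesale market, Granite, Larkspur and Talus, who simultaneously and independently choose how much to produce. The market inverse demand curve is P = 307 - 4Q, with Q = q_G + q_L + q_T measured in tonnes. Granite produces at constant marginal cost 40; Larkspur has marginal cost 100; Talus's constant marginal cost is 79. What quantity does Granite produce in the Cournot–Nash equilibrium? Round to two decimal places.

22.88

Granite's profit: π_G = (307 - 4Q)q_G - (40q_G). Setting ∂π_G/∂q_G = 0: 267 - 8q_G - 4(q_L + q_T) = 0.
Larkspur's first-order condition: 207 - 8q_L - 4(q_G + q_T) = 0.
Talus's profit: π_T = (307 - 4Q)q_T - (79q_T). Setting ∂π_T/∂q_T = 0: 228 - 8q_T - 4(q_G + q_L) = 0.
Adding the 3 first-order conditions: 702 − 16Q = 0, so Q = 351/8.
Back-substituting: q_G = (267 − 351/2)/4 = 183/8, q_L = (207 − 351/2)/4 = 63/8, q_T = (228 − 351/2)/4 = 105/8.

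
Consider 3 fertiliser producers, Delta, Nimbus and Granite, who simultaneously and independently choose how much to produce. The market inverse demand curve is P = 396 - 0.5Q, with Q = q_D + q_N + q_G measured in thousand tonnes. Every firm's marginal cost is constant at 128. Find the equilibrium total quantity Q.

Each firm earns π_i = (396 - 0.5Q)q_i - 128q_i.
Setting ∂π_i/∂q_i = 0 with rivals' quantities fixed: 268 - q_i - (1/2)·Σ_{j≠i} q_j = 0.
By symmetry each firm produces the same amount; substituting Σ_{j≠i} q_j = 2q_i yields q_i = 268/2 = 134.
Total output Q = 134 + 134 + 134 = 402.

402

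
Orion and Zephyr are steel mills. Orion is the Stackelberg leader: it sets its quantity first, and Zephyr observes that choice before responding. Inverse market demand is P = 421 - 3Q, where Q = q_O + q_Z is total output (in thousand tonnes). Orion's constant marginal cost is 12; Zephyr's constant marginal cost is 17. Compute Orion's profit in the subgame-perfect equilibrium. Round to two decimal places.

7141.50

The follower Zephyr best-responds to any q_O: π_Z = (421 - 3Q)q_Z - 17q_Z.
∂π_Z/∂q_Z = 404 - 3q_O - 6q_Z = 0 gives the reaction function q_Z = (404 - 3q_O)/6.
Orion substitutes q_Z(q_O) into its own profit: π_O = q_O(421 - 3q_O - (404 - 3q_O)/2) - 12q_O = (219 - (3/2)q_O)q_O - 12q_O.
Maximising: ∂π_O/∂q_O = 207 - 3q_O = 0, giving q_O = 69.
Then q_Z = (404 - 3·69)/6 = 197/6.
Price P = 421 - 3·(611/6) = 231/2.
Orion's profit: (231/2 - 12)·69 = 7141.5000.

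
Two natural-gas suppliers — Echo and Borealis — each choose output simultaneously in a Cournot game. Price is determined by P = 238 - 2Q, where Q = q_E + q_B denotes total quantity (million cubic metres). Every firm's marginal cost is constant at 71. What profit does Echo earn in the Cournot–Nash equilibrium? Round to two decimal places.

1549.39

A representative firm's profit is π_i = q_i(238 - 2Q) - 71q_i.
First-order condition (treating rivals' output as given): 167 - 4q_i - 2q_j = 0.
By symmetry each firm produces the same amount; substituting q_j = q_i yields q_i = 167/6.
Price P = 238 - 2·(167/3) = 380/3.
Echo's profit: (380/3 - 71)·(167/6) = 1549.3889.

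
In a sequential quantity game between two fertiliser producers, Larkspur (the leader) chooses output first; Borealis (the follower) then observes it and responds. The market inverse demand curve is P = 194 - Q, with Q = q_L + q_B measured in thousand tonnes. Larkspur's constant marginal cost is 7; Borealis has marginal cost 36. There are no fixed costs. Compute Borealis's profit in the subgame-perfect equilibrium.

The follower Borealis best-responds to any q_L: π_B = (194 - Q)q_B - 36q_B.
Setting the follower's marginal profit to zero, 158 - q_L - 2q_B = 0, i.e. q_B = (158 - q_L)/2.
Larkspur substitutes q_B(q_L) into its own profit: π_L = q_L(194 - q_L - (158 - q_L)/2) - 7q_L = (115 - (1/2)q_L)q_L - 7q_L.
Maximising: ∂π_L/∂q_L = 108 - q_L = 0, giving q_L = 108.
Then q_B = (158 - 108)/2 = 25.
Price P = 194 - 133 = 61.
Borealis's profit: (61 - 36)·25 = 625.

625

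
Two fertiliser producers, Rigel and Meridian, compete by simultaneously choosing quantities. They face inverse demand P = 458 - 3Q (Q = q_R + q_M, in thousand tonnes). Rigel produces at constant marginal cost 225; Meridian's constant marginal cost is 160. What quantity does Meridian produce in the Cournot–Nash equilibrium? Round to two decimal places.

Rigel's profit: π_R = (458 - 3Q)q_R - (225q_R). Setting ∂π_R/∂q_R = 0: 233 - 6q_R - 3(q_M) = 0.
Meridian's profit: π_M = (458 - 3Q)q_M - (160q_M). Setting ∂π_M/∂q_M = 0: 298 - 6q_M - 3(q_R) = 0.
So q_R = (233 - 3q_M)/6 and q_M = (298 - 3q_R)/6.
Substituting one into the other gives q_R = 56/3 and q_M = 121/3.

40.33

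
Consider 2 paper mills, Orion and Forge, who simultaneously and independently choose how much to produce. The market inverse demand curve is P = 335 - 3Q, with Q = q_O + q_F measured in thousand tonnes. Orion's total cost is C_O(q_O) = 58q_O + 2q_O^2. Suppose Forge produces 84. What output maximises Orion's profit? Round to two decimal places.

With the rival's output fixed at 84, Orion's profit is π_O = (335 - 3·84 - 3q_O)q_O - (58q_O + 2q_O²) = (83 - 3q_O)q_O - (58q_O + 2q_O²).
∂π_O/∂q_O = 25 - 10q_O = 0, so q_O = 5/2.

2.50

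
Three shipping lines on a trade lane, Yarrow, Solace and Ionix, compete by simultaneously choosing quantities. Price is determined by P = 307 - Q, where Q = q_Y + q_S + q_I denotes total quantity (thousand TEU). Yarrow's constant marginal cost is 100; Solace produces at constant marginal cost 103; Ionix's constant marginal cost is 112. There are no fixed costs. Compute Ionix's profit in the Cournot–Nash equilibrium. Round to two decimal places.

Yarrow's profit: π_Y = (307 - Q)q_Y - (100q_Y). Setting ∂π_Y/∂q_Y = 0: 207 - 2q_Y - (q_S + q_I) = 0.
Solace's profit: π_S = (307 - Q)q_S - (103q_S). Setting ∂π_S/∂q_S = 0: 204 - 2q_S - (q_Y + q_I) = 0.
Ionix's profit: π_I = (307 - Q)q_I - (112q_I). Setting ∂π_I/∂q_I = 0: 195 - 2q_I - (q_Y + q_S) = 0.
Adding the 3 first-order conditions: 606 − 4Q = 0, so Q = 303/2.
Back-substituting: q_Y = (207 − 303/2) = 111/2, q_S = (204 − 303/2) = 105/2, q_I = (195 − 303/2) = 87/2.
Price P = 307 - 303/2 = 311/2.
Ionix's profit: (311/2 - 112)·(87/2) = 1892.2500.

1892.25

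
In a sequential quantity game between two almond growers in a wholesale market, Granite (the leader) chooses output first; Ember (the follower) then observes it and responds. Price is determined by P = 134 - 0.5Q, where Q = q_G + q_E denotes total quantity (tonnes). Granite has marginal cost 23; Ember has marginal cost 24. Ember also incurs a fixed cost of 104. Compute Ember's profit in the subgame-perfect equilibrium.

1354

The follower Ember best-responds to any q_G: π_E = (134 - 0.5Q)q_E - 24q_E.
∂π_E/∂q_E = 110 - (1/2)q_G - q_E = 0 gives the reaction function q_E = (110 - (1/2)q_G).
The leader anticipates this reaction. Substituting into P = 134 - 0.5Q gives P = 79 - (1/4)q_G, so π_G = (79 - (1/4)q_G)q_G - 23q_G.
Maximising: ∂π_G/∂q_G = 56 - (1/2)q_G = 0, giving q_G = 112.
Then q_E = (110 - (1/2)·112) = 54.
Price P = 134 - (1/2)·166 = 51.
Ember's profit: (51 - 24)·54 - 104 = 1354.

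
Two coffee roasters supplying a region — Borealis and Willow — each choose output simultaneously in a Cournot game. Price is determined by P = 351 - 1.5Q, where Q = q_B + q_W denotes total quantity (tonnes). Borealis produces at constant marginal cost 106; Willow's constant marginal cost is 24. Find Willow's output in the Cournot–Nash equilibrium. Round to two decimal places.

90.89

Borealis's profit: π_B = (351 - 1.5Q)q_B - (106q_B). Setting ∂π_B/∂q_B = 0: 245 - 3q_B - (3/2)(q_W) = 0.
Willow's first-order condition: 327 - 3q_W - (3/2)(q_B) = 0.
So q_B = (245 - (3/2)q_W)/3 and q_W = (327 - (3/2)q_B)/3.
Substituting one into the other gives q_B = 326/9 and q_W = 818/9.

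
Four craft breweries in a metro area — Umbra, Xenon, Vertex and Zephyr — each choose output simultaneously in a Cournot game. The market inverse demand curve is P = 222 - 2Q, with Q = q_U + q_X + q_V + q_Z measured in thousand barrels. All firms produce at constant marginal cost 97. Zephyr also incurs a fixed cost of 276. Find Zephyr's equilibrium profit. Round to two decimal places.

36.50

A representative firm's profit is π_i = q_i(222 - 2Q) - 97q_i.
First-order condition (treating rivals' output as given): 125 - 4q_i - 2·Σ_{j≠i} q_j = 0.
By symmetry each firm produces the same amount; substituting Σ_{j≠i} q_j = 3q_i yields q_i = 125/10 = 25/2.
Price P = 222 - 2·50 = 122.
Zephyr's profit: (122 - 97)·(25/2) - 276 = 73/2.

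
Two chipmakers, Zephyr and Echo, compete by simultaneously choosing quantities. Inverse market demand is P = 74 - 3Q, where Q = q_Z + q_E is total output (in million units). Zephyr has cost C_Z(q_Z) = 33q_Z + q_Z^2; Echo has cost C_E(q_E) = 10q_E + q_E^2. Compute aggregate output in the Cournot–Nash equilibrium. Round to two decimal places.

Zephyr's profit: π_Z = (74 - 3Q)q_Z - (33q_Z + q_Z²). Setting ∂π_Z/∂q_Z = 0: 41 - 8q_Z - 3(q_E) = 0.
Echo's first-order condition: 64 - 8q_E - 3(q_Z) = 0.
Best responses: q_Z = (41 - 3q_E)/8, q_E = (64 - 3q_Z)/8.
Substituting one into the other gives q_Z = 136/55 and q_E = 389/55.
Total output Q = 136/55 + 389/55 = 105/11.

9.55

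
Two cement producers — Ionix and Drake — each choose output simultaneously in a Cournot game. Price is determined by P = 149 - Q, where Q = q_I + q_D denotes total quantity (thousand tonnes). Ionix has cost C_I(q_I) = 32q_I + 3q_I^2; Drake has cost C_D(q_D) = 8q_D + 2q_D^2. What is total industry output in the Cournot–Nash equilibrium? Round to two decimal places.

Ionix's profit: π_I = (149 - Q)q_I - (32q_I + 3q_I²). Setting ∂π_I/∂q_I = 0: 117 - 8q_I - (q_D) = 0.
Drake's first-order condition: 141 - 6q_D - (q_I) = 0.
Best responses: q_I = (117 - q_D)/8, q_D = (141 - q_I)/6.
Substituting one into the other gives q_I = 561/47 and q_D = 1011/47.
Total output Q = 561/47 + 1011/47 = 1572/47.

33.45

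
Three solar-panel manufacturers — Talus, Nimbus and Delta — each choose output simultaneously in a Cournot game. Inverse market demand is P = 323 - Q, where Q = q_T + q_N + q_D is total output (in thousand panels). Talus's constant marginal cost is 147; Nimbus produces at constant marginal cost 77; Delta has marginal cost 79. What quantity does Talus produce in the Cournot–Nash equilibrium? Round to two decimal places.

Talus's profit: π_T = (323 - Q)q_T - (147q_T). Setting ∂π_T/∂q_T = 0: 176 - 2q_T - (q_N + q_D) = 0.
Nimbus's profit: π_N = (323 - Q)q_N - (77q_N). Setting ∂π_N/∂q_N = 0: 246 - 2q_N - (q_T + q_D) = 0.
Delta's first-order condition: 244 - 2q_D - (q_T + q_N) = 0.
Summing all 3 equations gives 666 − 4Q = 0, hence Q = 333/2.
Back-substituting: q_T = (176 − 333/2) = 19/2, q_N = (246 − 333/2) = 159/2, q_D = (244 − 333/2) = 155/2.

9.50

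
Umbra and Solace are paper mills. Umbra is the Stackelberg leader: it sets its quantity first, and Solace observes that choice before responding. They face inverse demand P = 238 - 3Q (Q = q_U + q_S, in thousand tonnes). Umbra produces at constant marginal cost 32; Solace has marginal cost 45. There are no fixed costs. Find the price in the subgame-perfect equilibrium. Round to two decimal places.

Solve by backward induction. Given q_U, the follower Solace maximises π_S = (238 - 3q_U - 3q_S)q_S - 45q_S.
Setting the follower's marginal profit to zero, 193 - 3q_U - 6q_S = 0, i.e. q_S = (193 - 3q_U)/6.
The leader anticipates this reaction. Substituting into P = 238 - 3Q gives P = 283/2 - (3/2)q_U, so π_U = (283/2 - (3/2)q_U)q_U - 32q_U.
Leader FOC: 219/2 - 3q_U = 0, so q_U = 73/2.
Then q_S = (193 - 3·(73/2))/6 = 167/12.
Total output Q = 605/12, so price P = 238 - 3·(605/12) = 347/4.

86.75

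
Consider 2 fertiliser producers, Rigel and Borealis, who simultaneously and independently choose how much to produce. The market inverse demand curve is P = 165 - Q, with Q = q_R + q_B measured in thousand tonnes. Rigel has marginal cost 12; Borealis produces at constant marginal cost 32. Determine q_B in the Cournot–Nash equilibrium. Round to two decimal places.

Rigel's profit: π_R = (165 - Q)q_R - (12q_R). Setting ∂π_R/∂q_R = 0: 153 - 2q_R - (q_B) = 0.
Borealis's profit: π_B = (165 - Q)q_B - (32q_B). Setting ∂π_B/∂q_B = 0: 133 - 2q_B - (q_R) = 0.
Rearranging gives the reaction functions q_R = (153 - q_B)/2 and q_B = (133 - q_R)/2.
Substituting one into the other gives q_R = 173/3 and q_B = 113/3.

37.67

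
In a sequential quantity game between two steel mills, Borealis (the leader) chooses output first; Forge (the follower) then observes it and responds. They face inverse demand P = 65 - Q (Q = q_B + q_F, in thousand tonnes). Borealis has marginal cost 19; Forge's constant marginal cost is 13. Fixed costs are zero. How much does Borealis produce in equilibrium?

The follower Forge best-responds to any q_B: π_F = (65 - Q)q_F - 13q_F.
∂π_F/∂q_F = 52 - q_B - 2q_F = 0 gives the reaction function q_F = (52 - q_B)/2.
Borealis substitutes q_F(q_B) into its own profit: π_B = q_B(65 - q_B - (52 - q_B)/2) - 19q_B = (39 - (1/2)q_B)q_B - 19q_B.
Maximising: ∂π_B/∂q_B = 20 - q_B = 0, giving q_B = 20.
Then q_F = (52 - 20)/2 = 16.

20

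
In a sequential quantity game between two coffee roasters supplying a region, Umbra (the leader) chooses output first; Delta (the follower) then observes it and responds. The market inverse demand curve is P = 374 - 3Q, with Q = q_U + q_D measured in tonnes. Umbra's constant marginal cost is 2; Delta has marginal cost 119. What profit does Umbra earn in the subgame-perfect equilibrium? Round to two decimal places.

9963.38

Solve by backward induction. Given q_U, the follower Delta maximises π_D = (374 - 3q_U - 3q_D)q_D - 119q_D.
Follower FOC: 255 - 3q_U - 6q_D = 0, so q_D(q_U) = (255 - 3q_U)/6.
The leader anticipates this reaction. Substituting into P = 374 - 3Q gives P = 493/2 - (3/2)q_U, so π_U = (493/2 - (3/2)q_U)q_U - 2q_U.
The leader's first-order condition 489/2 - 3q_U = 0 yields q_U = 163/2.
Then q_D = (255 - 3·(163/2))/6 = 7/4.
Price P = 374 - 3·(333/4) = 497/4.
Umbra's profit: (497/4 - 2)·(163/2) = 9963.3750.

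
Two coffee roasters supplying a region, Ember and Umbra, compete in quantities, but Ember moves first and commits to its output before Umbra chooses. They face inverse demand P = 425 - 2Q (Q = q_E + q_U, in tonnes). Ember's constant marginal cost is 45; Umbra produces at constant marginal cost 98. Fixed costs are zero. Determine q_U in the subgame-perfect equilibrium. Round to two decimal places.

The follower Umbra best-responds to any q_E: π_U = (425 - 2Q)q_U - 98q_U.
Setting the follower's marginal profit to zero, 327 - 2q_E - 4q_U = 0, i.e. q_U = (327 - 2q_E)/4.
Ember substitutes q_U(q_E) into its own profit: π_E = q_E(425 - 2q_E - (327 - 2q_E)/2) - 45q_E = (523/2 - q_E)q_E - 45q_E.
Leader FOC: 433/2 - 2q_E = 0, so q_E = 433/4.
Then q_U = (327 - 2·(433/4))/4 = 221/8.

27.63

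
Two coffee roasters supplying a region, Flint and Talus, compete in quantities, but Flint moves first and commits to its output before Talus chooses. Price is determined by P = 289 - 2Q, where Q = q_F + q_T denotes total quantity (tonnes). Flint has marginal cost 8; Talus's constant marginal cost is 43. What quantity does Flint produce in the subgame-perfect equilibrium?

Solve by backward induction. Given q_F, the follower Talus maximises π_T = (289 - 2q_F - 2q_T)q_T - 43q_T.
Follower FOC: 246 - 2q_F - 4q_T = 0, so q_T(q_F) = (246 - 2q_F)/4.
Flint substitutes q_T(q_F) into its own profit: π_F = q_F(289 - 2q_F - (246 - 2q_F)/2) - 8q_F = (166 - q_F)q_F - 8q_F.
Maximising: ∂π_F/∂q_F = 158 - 2q_F = 0, giving q_F = 79.
Then q_T = (246 - 2·79)/4 = 22.

79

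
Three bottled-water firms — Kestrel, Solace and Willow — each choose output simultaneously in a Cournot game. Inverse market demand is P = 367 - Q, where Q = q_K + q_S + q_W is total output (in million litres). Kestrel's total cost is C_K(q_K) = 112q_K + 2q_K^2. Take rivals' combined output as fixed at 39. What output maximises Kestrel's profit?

36

With rivals' combined output fixed at 39, Kestrel's profit is π_K = (367 - 39 - q_K)q_K - (112q_K + 2q_K²) = (328 - q_K)q_K - (112q_K + 2q_K²).
∂π_K/∂q_K = 216 - 6q_K = 0, so q_K = 36.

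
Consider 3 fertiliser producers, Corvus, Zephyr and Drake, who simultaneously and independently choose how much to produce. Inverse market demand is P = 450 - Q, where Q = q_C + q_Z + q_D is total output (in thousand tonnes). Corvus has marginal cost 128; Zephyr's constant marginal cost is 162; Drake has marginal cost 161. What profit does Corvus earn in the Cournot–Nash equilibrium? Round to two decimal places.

9457.56

Corvus's profit: π_C = (450 - Q)q_C - (128q_C). Setting ∂π_C/∂q_C = 0: 322 - 2q_C - (q_Z + q_D) = 0.
Zephyr's first-order condition: 288 - 2q_Z - (q_C + q_D) = 0.
Drake's first-order condition: 289 - 2q_D - (q_C + q_Z) = 0.
Summing all 3 equations gives 899 − 4Q = 0, hence Q = 899/4.
Back-substituting: q_C = (322 − 899/4) = 389/4, q_Z = (288 − 899/4) = 253/4, q_D = (289 − 899/4) = 257/4.
Price P = 450 - 899/4 = 901/4.
Corvus's profit: (901/4 - 128)·(389/4) = 9457.5625.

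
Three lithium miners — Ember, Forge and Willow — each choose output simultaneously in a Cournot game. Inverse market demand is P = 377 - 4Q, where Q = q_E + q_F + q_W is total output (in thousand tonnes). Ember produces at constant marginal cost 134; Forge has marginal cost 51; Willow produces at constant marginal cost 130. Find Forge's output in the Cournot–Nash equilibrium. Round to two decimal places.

Ember's profit: π_E = (377 - 4Q)q_E - (134q_E). Setting ∂π_E/∂q_E = 0: 243 - 8q_E - 4(q_F + q_W) = 0.
Forge's profit: π_F = (377 - 4Q)q_F - (51q_F). Setting ∂π_F/∂q_F = 0: 326 - 8q_F - 4(q_E + q_W) = 0.
Willow's profit: π_W = (377 - 4Q)q_W - (130q_W). Setting ∂π_W/∂q_W = 0: 247 - 8q_W - 4(q_E + q_F) = 0.
Adding the 3 conditions: 816 − 8Q − 8Q = 0, i.e. Q = 51.
Back-substituting: q_E = (243 − 204)/4 = 39/4, q_F = (326 − 204)/4 = 61/2, q_W = (247 − 204)/4 = 43/4.

30.50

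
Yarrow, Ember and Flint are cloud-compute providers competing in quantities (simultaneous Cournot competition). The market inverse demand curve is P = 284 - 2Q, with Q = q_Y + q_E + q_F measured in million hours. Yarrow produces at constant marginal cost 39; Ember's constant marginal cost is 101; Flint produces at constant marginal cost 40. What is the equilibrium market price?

Yarrow's profit: π_Y = (284 - 2Q)q_Y - (39q_Y). Setting ∂π_Y/∂q_Y = 0: 245 - 4q_Y - 2(q_E + q_F) = 0.
Ember's first-order condition: 183 - 4q_E - 2(q_Y + q_F) = 0.
Flint's first-order condition: 244 - 4q_F - 2(q_Y + q_E) = 0.
Adding the 3 conditions: 672 − 4Q − 4Q = 0, i.e. Q = 84.
Back-substituting: q_Y = (245 − 168)/2 = 77/2, q_E = (183 − 168)/2 = 15/2, q_F = (244 − 168)/2 = 38.
Total output Q = 84, so price P = 284 - 2·84 = 116.

116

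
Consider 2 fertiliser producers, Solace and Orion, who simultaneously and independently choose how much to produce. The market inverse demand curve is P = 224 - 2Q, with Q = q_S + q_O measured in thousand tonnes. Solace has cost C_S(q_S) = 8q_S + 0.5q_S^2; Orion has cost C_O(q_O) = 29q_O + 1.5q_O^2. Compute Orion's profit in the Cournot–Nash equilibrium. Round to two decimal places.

1073.85

Solace's profit: π_S = (224 - 2Q)q_S - (8q_S + (1/2)q_S²). Setting ∂π_S/∂q_S = 0: 216 - 5q_S - 2(q_O) = 0.
Orion's profit: π_O = (224 - 2Q)q_O - (29q_O + (3/2)q_O²). Setting ∂π_O/∂q_O = 0: 195 - 7q_O - 2(q_S) = 0.
Rearranging gives the reaction functions q_S = (216 - 2q_O)/5 and q_O = (195 - 2q_S)/7.
Solving the pair: q_S = 1122/31, q_O = 543/31.
Price P = 224 - 2·(1665/31) = 116.5806.
Orion's profit: 116.5806·(543/31) - 29·(543/31) - (3/2)(543/31)² = 1073.8517.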